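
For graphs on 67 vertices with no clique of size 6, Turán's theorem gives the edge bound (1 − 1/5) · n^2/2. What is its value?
Turán density bound = (4/5) · 67^2/2 = 8978/5 ≈ 1795.6

Turán's theorem: ex(n, K_{r+1}) is achieved by the complete r-partite Turán graph T(n, r) with parts as balanced as possible, and is at most (1 − 1/r) · n^2/2. For r = 5, n = 67: the density bound is (4/5) · 4489/2 = 8978/5 ≈ 1795.6. The integer-valued extremum is e(T(67, 5)) = 1795, which is strictly less than the density bound 8978/5 since 5 ∤ 67 (the parts of T(67, 5) cannot all be equal).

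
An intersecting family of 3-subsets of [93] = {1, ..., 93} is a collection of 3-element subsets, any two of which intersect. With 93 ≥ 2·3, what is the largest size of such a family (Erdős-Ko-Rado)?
max |F| = C(92, 2) = 4186

Erdős-Ko-Rado (1961): when n ≥ 2k, max |F| = C(n−1, k−1). The bound is attained by the star {A : i ∈ A} for any fixed i ∈ [n]. Here C(93−1, 3−1) = C(92, 2) = 4186.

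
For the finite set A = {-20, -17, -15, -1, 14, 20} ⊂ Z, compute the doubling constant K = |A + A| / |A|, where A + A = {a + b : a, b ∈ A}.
K = |A + A| / |A| = 21/6 = 7/2

Enumerate A + A = {a + b : a, b ∈ A}. With |A| = 6, there are |A|^2 = 36 ordered sum pairs; collecting distinct values, A + A = {-40, -37, -35, -34, -32, -30, -21, -18, -16, -6, -3, -2, -1, 0, 3, 5, 13, 19, 28, 34, 40}, so |A + A| = 21. Thus K = 21/6 = 7/2. For comparison, the minimum possible |A + A| over all 6-element sets is 2·6 − 1 = 11 (so min K = 11/6), attained only by arithmetic progressions.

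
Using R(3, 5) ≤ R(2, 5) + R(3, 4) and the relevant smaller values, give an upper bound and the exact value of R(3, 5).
R(3, 5) ≤ R(2, 5) + R(3, 4) = 5 + 9 = 14; exact value R(3, 5) = 14.

The Erdős–Szekeres recurrence R(r, s) ≤ R(r−1, s) + R(r, s−1) applied to (r, s) = (3, 5) gives
  R(3, 5) ≤ R(2, 5) + R(3, 4) = 5 + 9 = 14.
(Recall R(2, k) = k and R is symmetric.) Here the recurrence bound is tight: a matching lower-bound construction on K_{13} shows R(3, 5) > 13, so R(3, 5) = 14 exactly.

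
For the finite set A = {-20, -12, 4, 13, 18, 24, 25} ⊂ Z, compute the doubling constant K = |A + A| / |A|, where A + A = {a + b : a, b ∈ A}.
K = |A + A| / |A| = 28/7 = 4

Enumerate A + A = {a + b : a, b ∈ A}. With |A| = 7, there are |A|^2 = 49 ordered sum pairs; collecting distinct values, A + A = {-40, -32, -24, -16, -8, -7, -2, 1, 4, 5, 6, 8, 12, 13, 17, 22, 26, 28, 29, 31, 36, 37, 38, 42, 43, 48, 49, 50}, so |A + A| = 28. Thus K = 28/7 = 4. For comparison, the minimum possible |A + A| over all 7-element sets is 2·7 − 1 = 13 (so min K = 13/7), attained only by arithmetic progressions.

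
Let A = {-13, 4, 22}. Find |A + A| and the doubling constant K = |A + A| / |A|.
K = |A + A| / |A| = 6/3 = 2

Enumerate A + A = {a + b : a, b ∈ A}. With |A| = 3, there are |A|^2 = 9 ordered sum pairs; collecting distinct values, A + A = {-26, -9, 8, 9, 26, 44}, so |A + A| = 6. Thus K = 6/3 = 2. For comparison, the minimum possible |A + A| over all 3-element sets is 2·3 − 1 = 5 (so min K = 5/3), attained only by arithmetic progressions.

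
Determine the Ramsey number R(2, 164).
R(2, 164) = 164

R(2, k) = k for all k ≥ 2: in a 2-colouring of K_k, either some edge is red (a red K_2) or all edges are blue (a blue K_k). And K_{163} coloured all-blue has no blue K_164, so R(2, 164) > 163. Hence R(2, 164) = 164.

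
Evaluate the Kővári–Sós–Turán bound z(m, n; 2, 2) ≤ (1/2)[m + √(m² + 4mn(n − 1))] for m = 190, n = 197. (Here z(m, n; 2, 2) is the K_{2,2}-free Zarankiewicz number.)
z(190, 197; 2, 2) ≤ (1/2)[190 + √(190² + 4·190·197·196)] = (1/2)[190 + √29381220] = 2805.2223

Kővári–Sós–Turán: let r_1, ..., r_190 be the row sums and z = Σ r_i the total number of 1s. Each pair of columns can share at most one row with both entries 1 (else a 2×2 all-ones block appears), so Σ_i C(r_i, 2) ≤ C(197, 2) = 19306. By convexity Σ_i C(r_i, 2) ≥ 190·C(z/190, 2) = z(z − 190)/(2·190), giving z² − 190z − 190·197·196 ≤ 0 and hence z ≤ (1/2)[190 + √(36100 + 4·7336280)] = (1/2)[190 + √29381220] ≈ (1/2)(190 + 5420.4446) = 2805.2223.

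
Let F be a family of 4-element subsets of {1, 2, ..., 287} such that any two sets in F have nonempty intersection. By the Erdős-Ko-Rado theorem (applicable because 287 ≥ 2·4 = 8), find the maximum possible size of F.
max |F| = C(286, 3) = 3858140

Erdős-Ko-Rado (1961): when n ≥ 2k, max |F| = C(n−1, k−1). The bound is attained by the star {A : i ∈ A} for any fixed i ∈ [n]. Here C(287−1, 4−1) = C(286, 3) = 3858140.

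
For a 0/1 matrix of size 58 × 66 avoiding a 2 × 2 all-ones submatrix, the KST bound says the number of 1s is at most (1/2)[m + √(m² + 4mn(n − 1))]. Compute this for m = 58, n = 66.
z(58, 66; 2, 2) ≤ (1/2)[58 + √(58² + 4·58·66·65)] = (1/2)[58 + √998644] = 528.6609

Kővári–Sós–Turán: let r_1, ..., r_58 be the row sums and z = Σ r_i the total number of 1s. Each pair of columns can share at most one row with both entries 1 (else a 2×2 all-ones block appears), so Σ_i C(r_i, 2) ≤ C(66, 2) = 2145. By convexity Σ_i C(r_i, 2) ≥ 58·C(z/58, 2) = z(z − 58)/(2·58), giving z² − 58z − 58·66·65 ≤ 0 and hence z ≤ (1/2)[58 + √(3364 + 4·248820)] = (1/2)[58 + √998644] ≈ (1/2)(58 + 999.3218) = 528.6609.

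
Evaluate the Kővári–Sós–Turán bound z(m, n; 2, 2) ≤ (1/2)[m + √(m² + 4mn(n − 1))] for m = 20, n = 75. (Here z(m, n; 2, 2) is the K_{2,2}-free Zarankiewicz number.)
z(20, 75; 2, 2) ≤ (1/2)[20 + √(20² + 4·20·75·74)] = (1/2)[20 + √444400] = 343.3167

Kővári–Sós–Turán: let r_1, ..., r_20 be the row sums and z = Σ r_i the total number of 1s. Each pair of columns can share at most one row with both entries 1 (else a 2×2 all-ones block appears), so Σ_i C(r_i, 2) ≤ C(75, 2) = 2775. By convexity Σ_i C(r_i, 2) ≥ 20·C(z/20, 2) = z(z − 20)/(2·20), giving z² − 20z − 20·75·74 ≤ 0 and hence z ≤ (1/2)[20 + √(400 + 4·111000)] = (1/2)[20 + √444400] ≈ (1/2)(20 + 666.6333) = 343.3167.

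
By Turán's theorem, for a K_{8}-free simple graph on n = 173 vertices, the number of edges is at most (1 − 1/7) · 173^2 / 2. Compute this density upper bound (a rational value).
Turán density bound = (6/7) · 173^2/2 = 89787/7 ≈ 12826.7143

Turán's theorem: ex(n, K_{r+1}) is achieved by the complete r-partite Turán graph T(n, r) with parts as balanced as possible, and is at most (1 − 1/r) · n^2/2. For r = 7, n = 173: the density bound is (6/7) · 29929/2 = 89787/7 ≈ 12826.7143. The integer-valued extremum is e(T(173, 7)) = 12826, which is strictly less than the density bound 89787/7 since 7 ∤ 173 (the parts of T(173, 7) cannot all be equal).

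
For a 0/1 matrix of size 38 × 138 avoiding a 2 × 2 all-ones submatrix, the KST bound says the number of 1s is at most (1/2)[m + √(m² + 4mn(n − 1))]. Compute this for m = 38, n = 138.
z(38, 138; 2, 2) ≤ (1/2)[38 + √(38² + 4·38·138·137)] = (1/2)[38 + √2875156] = 866.8142

Kővári–Sós–Turán: let r_1, ..., r_38 be the row sums and z = Σ r_i the total number of 1s. Each pair of columns can share at most one row with both entries 1 (else a 2×2 all-ones block appears), so Σ_i C(r_i, 2) ≤ C(138, 2) = 9453. By convexity Σ_i C(r_i, 2) ≥ 38·C(z/38, 2) = z(z − 38)/(2·38), giving z² − 38z − 38·138·137 ≤ 0 and hence z ≤ (1/2)[38 + √(1444 + 4·718428)] = (1/2)[38 + √2875156] ≈ (1/2)(38 + 1695.6285) = 866.8142.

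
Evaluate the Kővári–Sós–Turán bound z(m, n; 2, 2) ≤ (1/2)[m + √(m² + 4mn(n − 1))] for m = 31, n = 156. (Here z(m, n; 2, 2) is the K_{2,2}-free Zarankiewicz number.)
z(31, 156; 2, 2) ≤ (1/2)[31 + √(31² + 4·31·156·155)] = (1/2)[31 + √2999281] = 881.4216

Kővári–Sós–Turán: let r_1, ..., r_31 be the row sums and z = Σ r_i the total number of 1s. Each pair of columns can share at most one row with both entries 1 (else a 2×2 all-ones block appears), so Σ_i C(r_i, 2) ≤ C(156, 2) = 12090. By convexity Σ_i C(r_i, 2) ≥ 31·C(z/31, 2) = z(z − 31)/(2·31), giving z² − 31z − 31·156·155 ≤ 0 and hence z ≤ (1/2)[31 + √(961 + 4·749580)] = (1/2)[31 + √2999281] ≈ (1/2)(31 + 1731.8432) = 881.4216.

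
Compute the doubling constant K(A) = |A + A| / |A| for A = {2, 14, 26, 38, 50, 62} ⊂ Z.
K = |A + A| / |A| = 11/6

Enumerate A + A = {a + b : a, b ∈ A}. With |A| = 6, there are |A|^2 = 36 ordered sum pairs; collecting distinct values, A + A = {4, 16, 28, 40, 52, 64, 76, 88, 100, 112, 124}, so |A + A| = 11. Thus K = 11/6. Here |A + A| = 2|A| − 1 = 11, the minimum possible — so K = 11/6 is minimal, which holds iff A is an arithmetic progression.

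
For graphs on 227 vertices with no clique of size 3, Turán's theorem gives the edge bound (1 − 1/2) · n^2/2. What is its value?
Turán density bound = (1/2) · 227^2/2 = 51529/4 ≈ 12882.25

Turán's theorem: ex(n, K_{r+1}) is achieved by the complete r-partite Turán graph T(n, r) with parts as balanced as possible, and is at most (1 − 1/r) · n^2/2. For r = 2, n = 227: the density bound is (1/2) · 51529/2 = 51529/4 ≈ 12882.25. The integer-valued extremum is e(T(227, 2)) = 12882, which is strictly less than the density bound 51529/4 since 2 ∤ 227 (the parts of T(227, 2) cannot all be equal).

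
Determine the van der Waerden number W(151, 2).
W(151, 2) = 151 + 1 = 152

A 2-term AP is any pair of integers, so a monochromatic 2-AP exists iff some colour is used at least twice. With 151 colours, the colouring i ↦ i on {1, ..., 151} uses each colour once, avoiding any monochromatic pair, so W(151, 2) > 151. For {1, ..., 152}, pigeonhole forces two integers of the same colour, which form a monochromatic 2-AP. Hence W(151, 2) = 152.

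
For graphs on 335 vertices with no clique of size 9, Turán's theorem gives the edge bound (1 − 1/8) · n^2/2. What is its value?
Turán density bound = (7/8) · 335^2/2 = 785575/16 ≈ 49098.4375

Turán's theorem: ex(n, K_{r+1}) is achieved by the complete r-partite Turán graph T(n, r) with parts as balanced as possible, and is at most (1 − 1/r) · n^2/2. For r = 8, n = 335: the density bound is (7/8) · 112225/2 = 785575/16 ≈ 49098.4375. The integer-valued extremum is e(T(335, 8)) = 49098, which is strictly less than the density bound 785575/16 since 8 ∤ 335 (the parts of T(335, 8) cannot all be equal).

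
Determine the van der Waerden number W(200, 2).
W(200, 2) = 200 + 1 = 201

A 2-term AP is any pair of integers, so a monochromatic 2-AP exists iff some colour is used at least twice. With 200 colours, the colouring i ↦ i on {1, ..., 200} uses each colour once, avoiding any monochromatic pair, so W(200, 2) > 200. For {1, ..., 201}, pigeonhole forces two integers of the same colour, which form a monochromatic 2-AP. Hence W(200, 2) = 201.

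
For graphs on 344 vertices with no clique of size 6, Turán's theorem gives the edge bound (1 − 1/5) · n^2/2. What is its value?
Turán density bound = (4/5) · 344^2/2 = 236672/5 ≈ 47334.4

Turán's theorem: ex(n, K_{r+1}) is achieved by the complete r-partite Turán graph T(n, r) with parts as balanced as possible, and is at most (1 − 1/r) · n^2/2. For r = 5, n = 344: the density bound is (4/5) · 118336/2 = 236672/5 ≈ 47334.4. The integer-valued extremum is e(T(344, 5)) = 47334, which is strictly less than the density bound 236672/5 since 5 ∤ 344 (the parts of T(344, 5) cannot all be equal).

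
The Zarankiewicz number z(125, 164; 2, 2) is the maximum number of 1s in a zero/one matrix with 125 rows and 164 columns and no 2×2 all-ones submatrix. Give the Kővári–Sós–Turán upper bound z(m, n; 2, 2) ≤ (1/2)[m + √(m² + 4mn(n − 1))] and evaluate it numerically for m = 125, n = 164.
z(125, 164; 2, 2) ≤ (1/2)[125 + √(125² + 4·125·164·163)] = (1/2)[125 + √13381625] = 1891.5452

Kővári–Sós–Turán: let r_1, ..., r_125 be the row sums and z = Σ r_i the total number of 1s. Each pair of columns can share at most one row with both entries 1 (else a 2×2 all-ones block appears), so Σ_i C(r_i, 2) ≤ C(164, 2) = 13366. By convexity Σ_i C(r_i, 2) ≥ 125·C(z/125, 2) = z(z − 125)/(2·125), giving z² − 125z − 125·164·163 ≤ 0 and hence z ≤ (1/2)[125 + √(15625 + 4·3341500)] = (1/2)[125 + √13381625] ≈ (1/2)(125 + 3658.0903) = 1891.5452.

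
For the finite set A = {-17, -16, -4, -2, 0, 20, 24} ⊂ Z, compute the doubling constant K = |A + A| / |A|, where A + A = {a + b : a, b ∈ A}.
K = |A + A| / |A| = 26/7

Enumerate A + A = {a + b : a, b ∈ A}. With |A| = 7, there are |A|^2 = 49 ordered sum pairs; collecting distinct values, A + A = {-34, -33, -32, -21, -20, -19, -18, -17, -16, -8, -6, -4, -2, 0, 3, 4, 7, 8, 16, 18, 20, 22, 24, 40, 44, 48}, so |A + A| = 26. Thus K = 26/7. For comparison, the minimum possible |A + A| over all 7-element sets is 2·7 − 1 = 13 (so min K = 13/7), attained only by arithmetic progressions.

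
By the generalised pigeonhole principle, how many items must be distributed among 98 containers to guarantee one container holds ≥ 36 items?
n = (36 − 1)·98 + 1 = 3431

By the generalised pigeonhole principle, to guarantee some box contains ≥ r objects we need more than (r − 1) · k objects total. Threshold: n = (r − 1) · k + 1. With r = 36 and k = 98: n = 35 · 98 + 1 = 3430 + 1 = 3431. For n = 3430 = 35 · 98, we can put exactly 35 objects in every box, avoiding 36 in any single one — so 3431 is tight.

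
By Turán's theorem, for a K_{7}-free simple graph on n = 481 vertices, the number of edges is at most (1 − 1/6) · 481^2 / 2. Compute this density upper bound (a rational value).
Turán density bound = (5/6) · 481^2/2 = 1156805/12 ≈ 96400.4167

Turán's theorem: ex(n, K_{r+1}) is achieved by the complete r-partite Turán graph T(n, r) with parts as balanced as possible, and is at most (1 − 1/r) · n^2/2. For r = 6, n = 481: the density bound is (5/6) · 231361/2 = 1156805/12 ≈ 96400.4167. The integer-valued extremum is e(T(481, 6)) = 96400, which is strictly less than the density bound 1156805/12 since 6 ∤ 481 (the parts of T(481, 6) cannot all be equal).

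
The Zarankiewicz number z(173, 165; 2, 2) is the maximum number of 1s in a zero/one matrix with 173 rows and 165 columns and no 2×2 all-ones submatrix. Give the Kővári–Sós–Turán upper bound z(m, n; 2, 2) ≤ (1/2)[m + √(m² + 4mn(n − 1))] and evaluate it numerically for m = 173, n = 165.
z(173, 165; 2, 2) ≤ (1/2)[173 + √(173² + 4·173·165·164)] = (1/2)[173 + √18755449] = 2251.8781

Kővári–Sós–Turán: let r_1, ..., r_173 be the row sums and z = Σ r_i the total number of 1s. Each pair of columns can share at most one row with both entries 1 (else a 2×2 all-ones block appears), so Σ_i C(r_i, 2) ≤ C(165, 2) = 13530. By convexity Σ_i C(r_i, 2) ≥ 173·C(z/173, 2) = z(z − 173)/(2·173), giving z² − 173z − 173·165·164 ≤ 0 and hence z ≤ (1/2)[173 + √(29929 + 4·4681380)] = (1/2)[173 + √18755449] ≈ (1/2)(173 + 4330.7562) = 2251.8781.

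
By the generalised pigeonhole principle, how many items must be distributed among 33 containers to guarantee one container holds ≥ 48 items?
n = (48 − 1)·33 + 1 = 1552

By the generalised pigeonhole principle, to guarantee some box contains ≥ r objects we need more than (r − 1) · k objects total. Threshold: n = (r − 1) · k + 1. With r = 48 and k = 33: n = 47 · 33 + 1 = 1551 + 1 = 1552. For n = 1551 = 47 · 33, we can put exactly 47 objects in every box, avoiding 48 in any single one — so 1552 is tight.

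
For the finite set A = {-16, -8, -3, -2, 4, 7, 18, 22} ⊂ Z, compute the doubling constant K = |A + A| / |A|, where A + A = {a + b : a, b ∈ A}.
K = |A + A| / |A| = 33/8

Enumerate A + A = {a + b : a, b ∈ A}. With |A| = 8, there are |A|^2 = 64 ordered sum pairs; collecting distinct values, A + A = {-32, -24, -19, -18, -16, -12, -11, -10, -9, -6, -5, -4, -1, 1, 2, 4, 5, 6, 8, 10, 11, 14, 15, 16, 19, 20, 22, 25, 26, 29, 36, 40, 44}, so |A + A| = 33. Thus K = 33/8. For comparison, the minimum possible |A + A| over all 8-element sets is 2·8 − 1 = 15 (so min K = 15/8), attained only by arithmetic progressions.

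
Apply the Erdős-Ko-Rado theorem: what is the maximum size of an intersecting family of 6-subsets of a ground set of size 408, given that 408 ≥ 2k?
max |F| = C(407, 5) = 90798909201

The Erdős-Ko-Rado theorem states: for n ≥ 2k, an intersecting family of k-subsets of an n-element set has size at most C(n − 1, k − 1), with equality for 'star' families {A ⊆ [n] : |A| = k, i ∈ A} (fix an element i). For n = 408, k = 6: C(407, 5) = 90798909201.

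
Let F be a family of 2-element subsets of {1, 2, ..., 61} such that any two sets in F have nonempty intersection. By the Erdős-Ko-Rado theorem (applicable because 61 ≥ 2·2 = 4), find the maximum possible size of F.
max |F| = C(60, 1) = 60

The Erdős-Ko-Rado theorem states: for n ≥ 2k, an intersecting family of k-subsets of an n-element set has size at most C(n − 1, k − 1), with equality for 'star' families {A ⊆ [n] : |A| = k, i ∈ A} (fix an element i). For n = 61, k = 2: C(60, 1) = 60.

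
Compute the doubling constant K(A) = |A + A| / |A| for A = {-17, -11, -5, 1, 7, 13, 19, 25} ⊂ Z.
K = |A + A| / |A| = 15/8

Enumerate A + A = {a + b : a, b ∈ A}. With |A| = 8, there are |A|^2 = 64 ordered sum pairs; collecting distinct values, A + A = {-34, -28, -22, -16, -10, -4, 2, 8, 14, 20, 26, 32, 38, 44, 50}, so |A + A| = 15. Thus K = 15/8. Here |A + A| = 2|A| − 1 = 15, the minimum possible — so K = 15/8 is minimal, which holds iff A is an arithmetic progression.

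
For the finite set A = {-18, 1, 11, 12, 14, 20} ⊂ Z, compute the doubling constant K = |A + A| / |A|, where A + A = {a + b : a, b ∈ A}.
K = |A + A| / |A| = 20/6 = 10/3

Enumerate A + A = {a + b : a, b ∈ A}. With |A| = 6, there are |A|^2 = 36 ordered sum pairs; collecting distinct values, A + A = {-36, -17, -7, -6, -4, 2, 12, 13, 15, 21, 22, 23, 24, 25, 26, 28, 31, 32, 34, 40}, so |A + A| = 20. Thus K = 20/6 = 10/3. For comparison, the minimum possible |A + A| over all 6-element sets is 2·6 − 1 = 11 (so min K = 11/6), attained only by arithmetic progressions.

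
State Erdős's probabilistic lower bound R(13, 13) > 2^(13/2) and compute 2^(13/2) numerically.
2^(13/2) = 90.5097; so R(13, 13) > 90.5097

Colour each edge of K_n uniformly at random with red/blue. The expected number of monochromatic K_13 is C(n, 13) · 2 · 2^(−C(13,2)). If C(n, 13) · 2^(1 − C(13,2)) < 1, then with positive probability no monochromatic K_13 exists, so R(13, 13) > n. The standard estimate C(n, 13) ≤ n^13/13! shows this inequality holds whenever n ≤ 2^(13/2) (since 13! · 2^(C(13,2) − 1) > 2^(13^2/2) ≥ n^13). Hence R(13, 13) > 2^(13/2) = 90.5097.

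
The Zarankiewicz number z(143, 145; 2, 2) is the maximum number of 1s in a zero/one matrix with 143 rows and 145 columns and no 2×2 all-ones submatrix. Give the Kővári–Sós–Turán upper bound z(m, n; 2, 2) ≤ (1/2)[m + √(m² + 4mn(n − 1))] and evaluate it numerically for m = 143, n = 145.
z(143, 145; 2, 2) ≤ (1/2)[143 + √(143² + 4·143·145·144)] = (1/2)[143 + √11963809] = 1800.937

Kővári–Sós–Turán: let r_1, ..., r_143 be the row sums and z = Σ r_i the total number of 1s. Each pair of columns can share at most one row with both entries 1 (else a 2×2 all-ones block appears), so Σ_i C(r_i, 2) ≤ C(145, 2) = 10440. By convexity Σ_i C(r_i, 2) ≥ 143·C(z/143, 2) = z(z − 143)/(2·143), giving z² − 143z − 143·145·144 ≤ 0 and hence z ≤ (1/2)[143 + √(20449 + 4·2985840)] = (1/2)[143 + √11963809] ≈ (1/2)(143 + 3458.8739) = 1800.937.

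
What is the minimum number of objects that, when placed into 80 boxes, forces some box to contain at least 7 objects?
n = (7 − 1)·80 + 1 = 481

By the generalised pigeonhole principle, to guarantee some box contains ≥ r objects we need more than (r − 1) · k objects total. Threshold: n = (r − 1) · k + 1. With r = 7 and k = 80: n = 6 · 80 + 1 = 480 + 1 = 481. For n = 480 = 6 · 80, we can put exactly 6 objects in every box, avoiding 7 in any single one — so 481 is tight.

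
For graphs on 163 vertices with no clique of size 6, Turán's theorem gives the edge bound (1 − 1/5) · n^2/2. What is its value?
Turán density bound = (4/5) · 163^2/2 = 53138/5 ≈ 10627.6

Turán's theorem: ex(n, K_{r+1}) is achieved by the complete r-partite Turán graph T(n, r) with parts as balanced as possible, and is at most (1 − 1/r) · n^2/2. For r = 5, n = 163: the density bound is (4/5) · 26569/2 = 53138/5 ≈ 10627.6. The integer-valued extremum is e(T(163, 5)) = 10627, which is strictly less than the density bound 53138/5 since 5 ∤ 163 (the parts of T(163, 5) cannot all be equal).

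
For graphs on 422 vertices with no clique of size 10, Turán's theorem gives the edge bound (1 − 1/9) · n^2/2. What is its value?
Turán density bound = (8/9) · 422^2/2 = 712336/9 ≈ 79148.4444

Turán's theorem: ex(n, K_{r+1}) is achieved by the complete r-partite Turán graph T(n, r) with parts as balanced as possible, and is at most (1 − 1/r) · n^2/2. For r = 9, n = 422: the density bound is (8/9) · 178084/2 = 712336/9 ≈ 79148.4444. The integer-valued extremum is e(T(422, 9)) = 79148, which is strictly less than the density bound 712336/9 since 9 ∤ 422 (the parts of T(422, 9) cannot all be equal).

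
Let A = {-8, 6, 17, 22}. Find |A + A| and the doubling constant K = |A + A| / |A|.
K = |A + A| / |A| = 10/4 = 5/2

Enumerate A + A = {a + b : a, b ∈ A}. With |A| = 4, there are |A|^2 = 16 ordered sum pairs; collecting distinct values, A + A = {-16, -2, 9, 12, 14, 23, 28, 34, 39, 44}, so |A + A| = 10. Thus K = 10/4 = 5/2. For comparison, the minimum possible |A + A| over all 4-element sets is 2·4 − 1 = 7 (so min K = 7/4), attained only by arithmetic progressions.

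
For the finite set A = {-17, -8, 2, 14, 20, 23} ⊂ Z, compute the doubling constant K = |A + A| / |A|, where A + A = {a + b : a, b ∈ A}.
K = |A + A| / |A| = 20/6 = 10/3

Enumerate A + A = {a + b : a, b ∈ A}. With |A| = 6, there are |A|^2 = 36 ordered sum pairs; collecting distinct values, A + A = {-34, -25, -16, -15, -6, -3, 3, 4, 6, 12, 15, 16, 22, 25, 28, 34, 37, 40, 43, 46}, so |A + A| = 20. Thus K = 20/6 = 10/3. For comparison, the minimum possible |A + A| over all 6-element sets is 2·6 − 1 = 11 (so min K = 11/6), attained only by arithmetic progressions.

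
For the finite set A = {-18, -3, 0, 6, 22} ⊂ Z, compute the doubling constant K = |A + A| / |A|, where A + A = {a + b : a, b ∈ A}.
K = |A + A| / |A| = 15/5 = 3

Enumerate A + A = {a + b : a, b ∈ A}. With |A| = 5, there are |A|^2 = 25 ordered sum pairs; collecting distinct values, A + A = {-36, -21, -18, -12, -6, -3, 0, 3, 4, 6, 12, 19, 22, 28, 44}, so |A + A| = 15. Thus K = 15/5 = 3. For comparison, the minimum possible |A + A| over all 5-element sets is 2·5 − 1 = 9 (so min K = 9/5), attained only by arithmetic progressions.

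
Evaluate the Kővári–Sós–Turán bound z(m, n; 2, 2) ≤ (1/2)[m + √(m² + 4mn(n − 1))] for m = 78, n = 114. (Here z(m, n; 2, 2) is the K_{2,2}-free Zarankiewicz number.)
z(78, 114; 2, 2) ≤ (1/2)[78 + √(78² + 4·78·114·113)] = (1/2)[78 + √4025268] = 1042.1535

Kővári–Sós–Turán: let r_1, ..., r_78 be the row sums and z = Σ r_i the total number of 1s. Each pair of columns can share at most one row with both entries 1 (else a 2×2 all-ones block appears), so Σ_i C(r_i, 2) ≤ C(114, 2) = 6441. By convexity Σ_i C(r_i, 2) ≥ 78·C(z/78, 2) = z(z − 78)/(2·78), giving z² − 78z − 78·114·113 ≤ 0 and hence z ≤ (1/2)[78 + √(6084 + 4·1004796)] = (1/2)[78 + √4025268] ≈ (1/2)(78 + 2006.3071) = 1042.1535.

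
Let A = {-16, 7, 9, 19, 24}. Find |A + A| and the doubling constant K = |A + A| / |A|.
K = |A + A| / |A| = 15/5 = 3

Enumerate A + A = {a + b : a, b ∈ A}. With |A| = 5, there are |A|^2 = 25 ordered sum pairs; collecting distinct values, A + A = {-32, -9, -7, 3, 8, 14, 16, 18, 26, 28, 31, 33, 38, 43, 48}, so |A + A| = 15. Thus K = 15/5 = 3. For comparison, the minimum possible |A + A| over all 5-element sets is 2·5 − 1 = 9 (so min K = 9/5), attained only by arithmetic progressions.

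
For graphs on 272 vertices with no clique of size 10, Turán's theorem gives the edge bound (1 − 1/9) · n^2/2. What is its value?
Turán density bound = (8/9) · 272^2/2 = 295936/9 ≈ 32881.7778

Turán's theorem: ex(n, K_{r+1}) is achieved by the complete r-partite Turán graph T(n, r) with parts as balanced as possible, and is at most (1 − 1/r) · n^2/2. For r = 9, n = 272: the density bound is (8/9) · 73984/2 = 295936/9 ≈ 32881.7778. The integer-valued extremum is e(T(272, 9)) = 32881, which is strictly less than the density bound 295936/9 since 9 ∤ 272 (the parts of T(272, 9) cannot all be equal).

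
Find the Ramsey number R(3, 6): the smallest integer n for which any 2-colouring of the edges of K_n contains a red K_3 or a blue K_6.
R(3, 6) = 18

Lower bound: an explicit 2-colouring of K_{17} (typically a Paley-type or other structured construction) avoids a red K_3 and a blue K_6, showing R(3, 6) > 17.
Upper bound: the simple Erdős–Szekeres recurrence only gives R(3, 6) ≤ 20; the tight bound R(3, 6) ≤ 18 requires a sharper case analysis (or computer search) of 2-colourings of K_{18}.
Hence R(3, 6) = 18.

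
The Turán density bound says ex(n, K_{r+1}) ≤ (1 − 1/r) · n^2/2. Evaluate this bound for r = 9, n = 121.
Turán density bound = (8/9) · 121^2/2 = 58564/9 ≈ 6507.1111

Turán's theorem: ex(n, K_{r+1}) is achieved by the complete r-partite Turán graph T(n, r) with parts as balanced as possible, and is at most (1 − 1/r) · n^2/2. For r = 9, n = 121: the density bound is (8/9) · 14641/2 = 58564/9 ≈ 6507.1111. The integer-valued extremum is e(T(121, 9)) = 6506, which is strictly less than the density bound 58564/9 since 9 ∤ 121 (the parts of T(121, 9) cannot all be equal).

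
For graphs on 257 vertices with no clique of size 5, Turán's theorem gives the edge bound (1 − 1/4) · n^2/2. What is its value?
Turán density bound = (3/4) · 257^2/2 = 198147/8 ≈ 24768.375

Turán's theorem: ex(n, K_{r+1}) is achieved by the complete r-partite Turán graph T(n, r) with parts as balanced as possible, and is at most (1 − 1/r) · n^2/2. For r = 4, n = 257: the density bound is (3/4) · 66049/2 = 198147/8 ≈ 24768.375. The integer-valued extremum is e(T(257, 4)) = 24768, which is strictly less than the density bound 198147/8 since 4 ∤ 257 (the parts of T(257, 4) cannot all be equal).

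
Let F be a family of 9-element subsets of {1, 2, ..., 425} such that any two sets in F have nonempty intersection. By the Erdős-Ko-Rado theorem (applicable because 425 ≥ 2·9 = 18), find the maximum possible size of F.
max |F| = C(424, 8) = 24241299508815741

Erdős-Ko-Rado (1961): when n ≥ 2k, max |F| = C(n−1, k−1). The bound is attained by the star {A : i ∈ A} for any fixed i ∈ [n]. Here C(425−1, 9−1) = C(424, 8) = 24241299508815741.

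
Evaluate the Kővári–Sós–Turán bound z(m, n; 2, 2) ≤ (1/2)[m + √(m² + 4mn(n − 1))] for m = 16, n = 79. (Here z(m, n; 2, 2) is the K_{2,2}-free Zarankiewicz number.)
z(16, 79; 2, 2) ≤ (1/2)[16 + √(16² + 4·16·79·78)] = (1/2)[16 + √394624] = 322.0955

Kővári–Sós–Turán: let r_1, ..., r_16 be the row sums and z = Σ r_i the total number of 1s. Each pair of columns can share at most one row with both entries 1 (else a 2×2 all-ones block appears), so Σ_i C(r_i, 2) ≤ C(79, 2) = 3081. By convexity Σ_i C(r_i, 2) ≥ 16·C(z/16, 2) = z(z − 16)/(2·16), giving z² − 16z − 16·79·78 ≤ 0 and hence z ≤ (1/2)[16 + √(256 + 4·98592)] = (1/2)[16 + √394624] ≈ (1/2)(16 + 628.1911) = 322.0955.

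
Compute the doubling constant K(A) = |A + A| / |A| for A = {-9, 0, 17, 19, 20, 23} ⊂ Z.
K = |A + A| / |A| = 20/6 = 10/3

Enumerate A + A = {a + b : a, b ∈ A}. With |A| = 6, there are |A|^2 = 36 ordered sum pairs; collecting distinct values, A + A = {-18, -9, 0, 8, 10, 11, 14, 17, 19, 20, 23, 34, 36, 37, 38, 39, 40, 42, 43, 46}, so |A + A| = 20. Thus K = 20/6 = 10/3. For comparison, the minimum possible |A + A| over all 6-element sets is 2·6 − 1 = 11 (so min K = 11/6), attained only by arithmetic progressions.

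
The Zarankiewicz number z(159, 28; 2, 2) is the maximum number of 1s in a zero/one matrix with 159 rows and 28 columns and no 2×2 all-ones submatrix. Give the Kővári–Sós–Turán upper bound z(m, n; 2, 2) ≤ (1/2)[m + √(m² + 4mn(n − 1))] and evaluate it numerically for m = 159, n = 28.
z(159, 28; 2, 2) ≤ (1/2)[159 + √(159² + 4·159·28·27)] = (1/2)[159 + √506097] = 435.2025

Kővári–Sós–Turán: let r_1, ..., r_159 be the row sums and z = Σ r_i the total number of 1s. Each pair of columns can share at most one row with both entries 1 (else a 2×2 all-ones block appears), so Σ_i C(r_i, 2) ≤ C(28, 2) = 378. By convexity Σ_i C(r_i, 2) ≥ 159·C(z/159, 2) = z(z − 159)/(2·159), giving z² − 159z − 159·28·27 ≤ 0 and hence z ≤ (1/2)[159 + √(25281 + 4·120204)] = (1/2)[159 + √506097] ≈ (1/2)(159 + 711.4049) = 435.2025.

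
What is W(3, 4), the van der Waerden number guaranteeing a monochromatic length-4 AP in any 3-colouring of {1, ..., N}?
W(3, 4) = 293

W(3, 4) = 293. The lower bound W(3, 4) > 292 comes from an explicit good 3-colouring of [1, 292]; the upper bound W(3, 4) ≤ 293 was verified by exhaustive search over 3-colourings of [1, 293].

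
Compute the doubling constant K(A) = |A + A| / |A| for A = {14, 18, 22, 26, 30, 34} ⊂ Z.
K = |A + A| / |A| = 11/6

Enumerate A + A = {a + b : a, b ∈ A}. With |A| = 6, there are |A|^2 = 36 ordered sum pairs; collecting distinct values, A + A = {28, 32, 36, 40, 44, 48, 52, 56, 60, 64, 68}, so |A + A| = 11. Thus K = 11/6. Here |A + A| = 2|A| − 1 = 11, the minimum possible — so K = 11/6 is minimal, which holds iff A is an arithmetic progression.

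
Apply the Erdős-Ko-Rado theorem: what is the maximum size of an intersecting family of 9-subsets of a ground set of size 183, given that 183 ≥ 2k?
max |F| = C(182, 8) = 25544591422350

The Erdős-Ko-Rado theorem states: for n ≥ 2k, an intersecting family of k-subsets of an n-element set has size at most C(n − 1, k − 1), with equality for 'star' families {A ⊆ [n] : |A| = k, i ∈ A} (fix an element i). For n = 183, k = 9: C(182, 8) = 25544591422350.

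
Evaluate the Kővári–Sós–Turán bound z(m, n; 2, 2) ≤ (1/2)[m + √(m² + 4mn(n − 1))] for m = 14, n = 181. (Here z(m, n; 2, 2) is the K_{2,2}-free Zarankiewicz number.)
z(14, 181; 2, 2) ≤ (1/2)[14 + √(14² + 4·14·181·180)] = (1/2)[14 + √1824676] = 682.4028

Kővári–Sós–Turán: let r_1, ..., r_14 be the row sums and z = Σ r_i the total number of 1s. Each pair of columns can share at most one row with both entries 1 (else a 2×2 all-ones block appears), so Σ_i C(r_i, 2) ≤ C(181, 2) = 16290. By convexity Σ_i C(r_i, 2) ≥ 14·C(z/14, 2) = z(z − 14)/(2·14), giving z² − 14z − 14·181·180 ≤ 0 and hence z ≤ (1/2)[14 + √(196 + 4·456120)] = (1/2)[14 + √1824676] ≈ (1/2)(14 + 1350.8057) = 682.4028.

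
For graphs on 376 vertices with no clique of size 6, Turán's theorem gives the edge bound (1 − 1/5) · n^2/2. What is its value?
Turán density bound = (4/5) · 376^2/2 = 282752/5 ≈ 56550.4

Turán's theorem: ex(n, K_{r+1}) is achieved by the complete r-partite Turán graph T(n, r) with parts as balanced as possible, and is at most (1 − 1/r) · n^2/2. For r = 5, n = 376: the density bound is (4/5) · 141376/2 = 282752/5 ≈ 56550.4. The integer-valued extremum is e(T(376, 5)) = 56550, which is strictly less than the density bound 282752/5 since 5 ∤ 376 (the parts of T(376, 5) cannot all be equal).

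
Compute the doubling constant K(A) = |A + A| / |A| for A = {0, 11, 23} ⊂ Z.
K = |A + A| / |A| = 6/3 = 2

Enumerate A + A = {a + b : a, b ∈ A}. With |A| = 3, there are |A|^2 = 9 ordered sum pairs; collecting distinct values, A + A = {0, 11, 22, 23, 34, 46}, so |A + A| = 6. Thus K = 6/3 = 2. For comparison, the minimum possible |A + A| over all 3-element sets is 2·3 − 1 = 5 (so min K = 5/3), attained only by arithmetic progressions.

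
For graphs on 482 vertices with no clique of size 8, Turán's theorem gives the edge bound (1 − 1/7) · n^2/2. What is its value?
Turán density bound = (6/7) · 482^2/2 = 696972/7 ≈ 99567.4286

Turán's theorem: ex(n, K_{r+1}) is achieved by the complete r-partite Turán graph T(n, r) with parts as balanced as possible, and is at most (1 − 1/r) · n^2/2. For r = 7, n = 482: the density bound is (6/7) · 232324/2 = 696972/7 ≈ 99567.4286. The integer-valued extremum is e(T(482, 7)) = 99567, which is strictly less than the density bound 696972/7 since 7 ∤ 482 (the parts of T(482, 7) cannot all be equal).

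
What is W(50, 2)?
W(50, 2) = 50 + 1 = 51

A 2-term AP is any pair of integers, so a monochromatic 2-AP exists iff some colour is used at least twice. With 50 colours, the colouring i ↦ i on {1, ..., 50} uses each colour once, avoiding any monochromatic pair, so W(50, 2) > 50. For {1, ..., 51}, pigeonhole forces two integers of the same colour, which form a monochromatic 2-AP. Hence W(50, 2) = 51.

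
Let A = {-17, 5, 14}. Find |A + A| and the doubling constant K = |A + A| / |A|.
K = |A + A| / |A| = 6/3 = 2

Enumerate A + A = {a + b : a, b ∈ A}. With |A| = 3, there are |A|^2 = 9 ordered sum pairs; collecting distinct values, A + A = {-34, -12, -3, 10, 19, 28}, so |A + A| = 6. Thus K = 6/3 = 2. For comparison, the minimum possible |A + A| over all 3-element sets is 2·3 − 1 = 5 (so min K = 5/3), attained only by arithmetic progressions.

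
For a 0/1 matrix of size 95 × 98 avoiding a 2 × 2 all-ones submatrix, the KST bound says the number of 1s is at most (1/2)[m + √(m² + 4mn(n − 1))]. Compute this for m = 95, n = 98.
z(95, 98; 2, 2) ≤ (1/2)[95 + √(95² + 4·95·98·97)] = (1/2)[95 + √3621305] = 998.9863

Kővári–Sós–Turán: let r_1, ..., r_95 be the row sums and z = Σ r_i the total number of 1s. Each pair of columns can share at most one row with both entries 1 (else a 2×2 all-ones block appears), so Σ_i C(r_i, 2) ≤ C(98, 2) = 4753. By convexity Σ_i C(r_i, 2) ≥ 95·C(z/95, 2) = z(z − 95)/(2·95), giving z² − 95z − 95·98·97 ≤ 0 and hence z ≤ (1/2)[95 + √(9025 + 4·903070)] = (1/2)[95 + √3621305] ≈ (1/2)(95 + 1902.9727) = 998.9863.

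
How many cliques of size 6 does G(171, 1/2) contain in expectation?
E[# K_6] = C(171, 6) · (1/2)^C(6, 2) = 31778477094 / 2^15 = 15889238547/16384 ≈ 969802.157410

For each 6-subset S of vertices (there are C(171, 6) = 31778477094 such S), let X_S = 1 if S induces a K_6 (all C(6, 2) = 15 edges present). Then P(X_S = 1) = (1/2)^15 = 1/32768. By linearity of expectation, E[# K_6] = C(171, 6) · (1/2)^15 = 31778477094 / 32768 = 15889238547/16384 ≈ 969802.157410.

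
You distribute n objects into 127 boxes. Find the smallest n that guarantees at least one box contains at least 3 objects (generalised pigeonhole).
n = (3 − 1)·127 + 1 = 255

By the generalised pigeonhole principle, to guarantee some box contains ≥ r objects we need more than (r − 1) · k objects total. Threshold: n = (r − 1) · k + 1. With r = 3 and k = 127: n = 2 · 127 + 1 = 254 + 1 = 255. For n = 254 = 2 · 127, we can put exactly 2 objects in every box, avoiding 3 in any single one — so 255 is tight.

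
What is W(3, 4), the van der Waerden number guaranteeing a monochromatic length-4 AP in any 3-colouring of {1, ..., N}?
W(3, 4) = 293

This is a classical value, W(3, 4) = 293, established by combining an explicit 3-colouring of {1, ..., 292} with no monochromatic 4-AP (giving the lower bound W(3, 4) > 292) and a finite case analysis / exhaustive computer search showing every 3-colouring of {1, ..., 293} has such an AP.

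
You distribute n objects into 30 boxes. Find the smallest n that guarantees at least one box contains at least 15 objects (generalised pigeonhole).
n = (15 − 1)·30 + 1 = 421

By the generalised pigeonhole principle, to guarantee some box contains ≥ r objects we need more than (r − 1) · k objects total. Threshold: n = (r − 1) · k + 1. With r = 15 and k = 30: n = 14 · 30 + 1 = 420 + 1 = 421. For n = 420 = 14 · 30, we can put exactly 14 objects in every box, avoiding 15 in any single one — so 421 is tight.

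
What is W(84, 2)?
W(84, 2) = 84 + 1 = 85

A 2-term AP is any pair of integers, so a monochromatic 2-AP exists iff some colour is used at least twice. With 84 colours, the colouring i ↦ i on {1, ..., 84} uses each colour once, avoiding any monochromatic pair, so W(84, 2) > 84. For {1, ..., 85}, pigeonhole forces two integers of the same colour, which form a monochromatic 2-AP. Hence W(84, 2) = 85.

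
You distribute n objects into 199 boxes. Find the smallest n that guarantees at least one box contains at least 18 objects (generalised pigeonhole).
n = (18 − 1)·199 + 1 = 3384

By the generalised pigeonhole principle, to guarantee some box contains ≥ r objects we need more than (r − 1) · k objects total. Threshold: n = (r − 1) · k + 1. With r = 18 and k = 199: n = 17 · 199 + 1 = 3383 + 1 = 3384. For n = 3383 = 17 · 199, we can put exactly 17 objects in every box, avoiding 18 in any single one — so 3384 is tight.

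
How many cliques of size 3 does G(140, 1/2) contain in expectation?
E[# K_3] = C(140, 3) · (1/2)^C(3, 2) = 447580 / 2^3 = 111895/2 = 55947.5

For each 3-subset S of vertices (there are C(140, 3) = 447580 such S), let X_S = 1 if S induces a K_3 (all C(3, 2) = 3 edges present). Then P(X_S = 1) = (1/2)^3 = 1/8. By linearity of expectation, E[# K_3] = C(140, 3) · (1/2)^3 = 447580 / 8 = 111895/2 = 55947.5.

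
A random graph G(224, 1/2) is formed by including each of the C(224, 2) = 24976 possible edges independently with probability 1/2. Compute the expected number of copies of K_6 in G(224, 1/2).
E[# K_6] = C(224, 6) · (1/2)^C(6, 2) = 163995687856 / 2^15 = 10249730491/2048 ≈ 5004751.216309

For each 6-subset S of vertices (there are C(224, 6) = 163995687856 such S), let X_S = 1 if S induces a K_6 (all C(6, 2) = 15 edges present). Then P(X_S = 1) = (1/2)^15 = 1/32768. By linearity of expectation, E[# K_6] = C(224, 6) · (1/2)^15 = 163995687856 / 32768 = 10249730491/2048 ≈ 5004751.216309.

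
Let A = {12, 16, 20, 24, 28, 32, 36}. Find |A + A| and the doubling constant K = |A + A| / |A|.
K = |A + A| / |A| = 13/7

Enumerate A + A = {a + b : a, b ∈ A}. With |A| = 7, there are |A|^2 = 49 ordered sum pairs; collecting distinct values, A + A = {24, 28, 32, 36, 40, 44, 48, 52, 56, 60, 64, 68, 72}, so |A + A| = 13. Thus K = 13/7. Here |A + A| = 2|A| − 1 = 13, the minimum possible — so K = 13/7 is minimal, which holds iff A is an arithmetic progression.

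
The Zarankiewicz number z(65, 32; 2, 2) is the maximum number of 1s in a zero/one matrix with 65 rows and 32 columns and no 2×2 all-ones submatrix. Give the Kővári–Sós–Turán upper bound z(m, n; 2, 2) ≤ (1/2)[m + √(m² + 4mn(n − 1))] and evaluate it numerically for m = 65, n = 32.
z(65, 32; 2, 2) ≤ (1/2)[65 + √(65² + 4·65·32·31)] = (1/2)[65 + √262145] = 288.5005

Kővári–Sós–Turán: let r_1, ..., r_65 be the row sums and z = Σ r_i the total number of 1s. Each pair of columns can share at most one row with both entries 1 (else a 2×2 all-ones block appears), so Σ_i C(r_i, 2) ≤ C(32, 2) = 496. By convexity Σ_i C(r_i, 2) ≥ 65·C(z/65, 2) = z(z − 65)/(2·65), giving z² − 65z − 65·32·31 ≤ 0 and hence z ≤ (1/2)[65 + √(4225 + 4·64480)] = (1/2)[65 + √262145] ≈ (1/2)(65 + 512.001) = 288.5005.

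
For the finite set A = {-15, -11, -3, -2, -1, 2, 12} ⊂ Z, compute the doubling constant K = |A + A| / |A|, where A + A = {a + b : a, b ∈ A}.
K = |A + A| / |A| = 24/7

Enumerate A + A = {a + b : a, b ∈ A}. With |A| = 7, there are |A|^2 = 49 ordered sum pairs; collecting distinct values, A + A = {-30, -26, -22, -18, -17, -16, -14, -13, -12, -9, -6, -5, -4, -3, -2, -1, 0, 1, 4, 9, 10, 11, 14, 24}, so |A + A| = 24. Thus K = 24/7. For comparison, the minimum possible |A + A| over all 7-element sets is 2·7 − 1 = 13 (so min K = 13/7), attained only by arithmetic progressions.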